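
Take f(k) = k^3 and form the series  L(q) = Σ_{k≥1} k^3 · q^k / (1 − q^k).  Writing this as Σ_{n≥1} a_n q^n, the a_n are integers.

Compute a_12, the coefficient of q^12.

n=12: 12·1 6·2 4·3 3·4 2·6 1·12  f→[1728+216+64+27+8+1]=2044

a_12 = 2044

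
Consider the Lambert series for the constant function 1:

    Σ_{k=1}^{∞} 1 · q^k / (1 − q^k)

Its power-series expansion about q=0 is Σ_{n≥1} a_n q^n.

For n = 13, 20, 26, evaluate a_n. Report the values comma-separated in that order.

2, 6, 4

d|13:{13,1}  Σf=1+1=2
d|20:{1,2,4,5,10,20}  Σf=1+1+1+1+1+1=6
d|26:{1,2,13,26}  Σf=1+1+1+1=4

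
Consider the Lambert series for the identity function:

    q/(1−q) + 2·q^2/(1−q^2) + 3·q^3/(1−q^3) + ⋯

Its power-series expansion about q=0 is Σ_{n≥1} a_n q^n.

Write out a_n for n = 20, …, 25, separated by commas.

n=20: 1·20 2·10 4·5 5·4 10·2 20·1  f→[1+2+4+5+10+20]=42
d|21:{21,7,3,1}  Σf=21+7+3+1=32
q^22  k|22↦f(k): 1:1 2:2 11:11 22:22  a_22=36
n=23: 23·1 1·23  f→[23+1]=24
[q^24] f(1)=1,f(2)=2,f(3)=3,f(4)=4,f(6)=6,f(8)=8,f(12)=12,f(24)=24 ⇒ 60
d|25:{25,5,1}  Σf=25+5+1=31

42, 32, 36, 24, 60, 31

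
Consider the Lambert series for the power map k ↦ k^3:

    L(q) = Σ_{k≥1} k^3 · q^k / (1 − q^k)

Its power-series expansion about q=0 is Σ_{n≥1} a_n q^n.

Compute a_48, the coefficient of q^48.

a_48 = 131068

q^48  k|48↦f(k): 48:110592 24:13824 16:4096 12:1728 8:512 6:216 4:64 3:27 2:8 1:1  a_48=131068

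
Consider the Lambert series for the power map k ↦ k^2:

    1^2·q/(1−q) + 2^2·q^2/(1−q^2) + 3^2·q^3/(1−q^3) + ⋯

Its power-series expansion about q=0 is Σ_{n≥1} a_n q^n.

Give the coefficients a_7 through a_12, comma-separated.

n=7: 1·7 7·1  f→[1+49]=50
n=8: 1·8 2·4 4·2 8·1  f→[1+4+16+64]=85
[q^9] f(1)=1,f(3)=9,f(9)=81 ⇒ 91
d|10:{1,2,5,10}  Σf=1+4+25+100=130
n=11: 11·1 1·11  f→[121+1]=122
d|12:{12,6,4,3,2,1}  Σf=144+36+16+9+4+1=210

50, 85, 91, 130, 122, 210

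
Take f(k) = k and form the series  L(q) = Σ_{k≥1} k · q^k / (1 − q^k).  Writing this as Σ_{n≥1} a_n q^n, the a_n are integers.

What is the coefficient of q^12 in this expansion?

a_12 = 28

[q^12] f(1)=1,f(2)=2,f(3)=3,f(4)=4,f(6)=6,f(12)=12 ⇒ 28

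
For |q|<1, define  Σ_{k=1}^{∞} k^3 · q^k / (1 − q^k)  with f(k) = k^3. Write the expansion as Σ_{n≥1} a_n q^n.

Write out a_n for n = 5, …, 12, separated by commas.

[q^5] f(5)=125,f(1)=1 ⇒ 126
d|6:{6,3,2,1}  Σf=216+27+8+1=252
q^7  k|7↦f(k): 7:343 1:1  a_7=344
[q^8] f(1)=1,f(2)=8,f(4)=64,f(8)=512 ⇒ 585
n=9: 9·1 3·3 1·9  f→[729+27+1]=757
d|10:{10,5,2,1}  Σf=1000+125+8+1=1134
n=11: 1·11 11·1  f→[1+1331]=1332
n=12: 12·1 6·2 4·3 3·4 2·6 1·12  f→[1728+216+64+27+8+1]=2044

126, 252, 344, 585, 757, 1134, 1332, 2044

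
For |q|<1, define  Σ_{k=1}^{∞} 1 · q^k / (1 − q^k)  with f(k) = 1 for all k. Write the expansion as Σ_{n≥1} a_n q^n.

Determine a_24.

a_24 = 8

[q^24] f(24)=1,f(12)=1,f(8)=1,f(6)=1,f(4)=1,f(3)=1,f(2)=1,f(1)=1 ⇒ 8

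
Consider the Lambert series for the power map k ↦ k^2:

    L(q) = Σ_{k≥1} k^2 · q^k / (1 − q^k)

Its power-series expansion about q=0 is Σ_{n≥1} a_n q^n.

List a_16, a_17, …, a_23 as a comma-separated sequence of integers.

[q^16] f(16)=256,f(8)=64,f(4)=16,f(2)=4,f(1)=1 ⇒ 341
[q^17] f(17)=289,f(1)=1 ⇒ 290
[q^18] f(18)=324,f(9)=81,f(6)=36,f(3)=9,f(2)=4,f(1)=1 ⇒ 455
[q^19] f(19)=361,f(1)=1 ⇒ 362
d|20:{1,2,4,5,10,20}  Σf=1+4+16+25+100+400=546
n=21: 21·1 7·3 3·7 1·21  f→[441+49+9+1]=500
n=22: 22·1 11·2 2·11 1·22  f→[484+121+4+1]=610
d|23:{1,23}  Σf=1+529=530

341, 290, 455, 362, 546, 500, 610, 530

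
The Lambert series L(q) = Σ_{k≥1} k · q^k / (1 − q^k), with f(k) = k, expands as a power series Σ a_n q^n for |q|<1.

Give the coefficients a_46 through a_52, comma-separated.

72, 48, 124, 57, 93, 72, 98

n=46: 1·46 2·23 23·2 46·1  f→[1+2+23+46]=72
d|47:{1,47}  Σf=1+47=48
q^48  k|48↦f(k): 48:48 24:24 16:16 12:12 8:8 6:6 4:4 3:3 2:2 1:1  a_48=124
[q^49] f(49)=49,f(7)=7,f(1)=1 ⇒ 57
d|50:{50,25,10,5,2,1}  Σf=50+25+10+5+2+1=93
n=51: 51·1 17·3 3·17 1·51  f→[51+17+3+1]=72
q^52  k|52↦f(k): 1:1 2:2 4:4 13:13 26:26 52:52  a_52=98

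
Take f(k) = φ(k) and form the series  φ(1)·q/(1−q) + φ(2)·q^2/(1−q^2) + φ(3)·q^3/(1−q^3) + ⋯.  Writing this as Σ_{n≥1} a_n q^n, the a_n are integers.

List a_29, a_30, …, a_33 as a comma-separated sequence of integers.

[q^29] φ(1)=1,φ(29)=28 ⇒ 29
[q^30] φ(1)=1,φ(2)=1,φ(3)=2,φ(5)=4,φ(6)=2,φ(10)=4,φ(15)=8,φ(30)=8 ⇒ 30
[q^31] φ(31)=30,φ(1)=1 ⇒ 31
[q^32] φ(1)=1,φ(2)=1,φ(4)=2,φ(8)=4,φ(16)=8,φ(32)=16 ⇒ 32
n=33: 33·1 11·3 3·11 1·33  φ→[20+10+2+1]=33

29, 30, 31, 32, 33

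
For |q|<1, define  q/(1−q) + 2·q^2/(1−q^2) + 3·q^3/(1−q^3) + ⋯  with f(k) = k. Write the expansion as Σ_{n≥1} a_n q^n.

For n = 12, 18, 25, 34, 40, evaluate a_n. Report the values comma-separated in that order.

[q^12] f(12)=12,f(6)=6,f(4)=4,f(3)=3,f(2)=2,f(1)=1 ⇒ 28
n=18: 18·1 9·2 6·3 3·6 2·9 1·18  f→[18+9+6+3+2+1]=39
q^25  k|25↦f(k): 25:25 5:5 1:1  a_25=31
q^34  k|34↦f(k): 1:1 2:2 17:17 34:34  a_34=54
q^40  k|40↦f(k): 1:1 2:2 4:4 5:5 8:8 10:10 20:20 40:40  a_40=90

28, 39, 31, 54, 90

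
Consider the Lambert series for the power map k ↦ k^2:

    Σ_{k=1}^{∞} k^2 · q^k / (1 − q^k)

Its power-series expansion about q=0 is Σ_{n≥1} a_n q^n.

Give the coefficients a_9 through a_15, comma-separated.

q^9  k|9↦f(k): 9:81 3:9 1:1  a_9=91
d|10:{10,5,2,1}  Σf=100+25+4+1=130
d|11:{1,11}  Σf=1+121=122
d|12:{12,6,4,3,2,1}  Σf=144+36+16+9+4+1=210
d|13:{1,13}  Σf=1+169=170
[q^14] f(1)=1,f(2)=4,f(7)=49,f(14)=196 ⇒ 250
[q^15] f(1)=1,f(3)=9,f(5)=25,f(15)=225 ⇒ 260

91, 130, 122, 210, 170, 250, 260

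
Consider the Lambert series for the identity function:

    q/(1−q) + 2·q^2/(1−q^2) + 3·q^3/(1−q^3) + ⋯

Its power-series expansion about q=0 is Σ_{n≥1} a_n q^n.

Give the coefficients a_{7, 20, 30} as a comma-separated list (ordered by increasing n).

q^7  k|7↦f(k): 7:7 1:1  a_7=8
[q^20] f(1)=1,f(2)=2,f(4)=4,f(5)=5,f(10)=10,f(20)=20 ⇒ 42
d|30:{1,2,3,5,6,10,15,30}  Σf=1+2+3+5+6+10+15+30=72

8, 42, 72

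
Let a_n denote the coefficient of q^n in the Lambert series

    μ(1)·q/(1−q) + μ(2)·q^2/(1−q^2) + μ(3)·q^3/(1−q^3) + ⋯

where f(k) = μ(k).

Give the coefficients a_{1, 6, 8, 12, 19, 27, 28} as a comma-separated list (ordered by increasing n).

1, 0, 0, 0, 0, 0, 0

[q^1] μ(1)=1 ⇒ 1
[q^6] μ(1)=1,μ(2)=-1,μ(3)=-1,μ(6)=1 ⇒ 0
d|8:{8,4,2,1}  Σμ=0+0+(-1)+1=0
[q^12] μ(1)=1,μ(2)=-1,μ(3)=-1,μ(4)=0,μ(6)=1,μ(12)=0 ⇒ 0
[q^19] μ(19)=-1,μ(1)=1 ⇒ 0
d|27:{27,9,3,1}  Σμ=0+0+(-1)+1=0
n=28: 1·28 2·14 4·7 7·4 14·2 28·1  μ→[1+(-1)+0+(-1)+1+0]=0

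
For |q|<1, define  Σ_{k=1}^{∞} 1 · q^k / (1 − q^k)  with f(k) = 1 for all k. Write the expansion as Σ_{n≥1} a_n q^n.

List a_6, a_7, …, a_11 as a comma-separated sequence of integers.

d|6:{1,2,3,6}  Σf=1+1+1+1=4
n=7: 1·7 7·1  f→[1+1]=2
d|8:{1,2,4,8}  Σf=1+1+1+1=4
[q^9] f(9)=1,f(3)=1,f(1)=1 ⇒ 3
d|10:{1,2,5,10}  Σf=1+1+1+1=4
d|11:{1,11}  Σf=1+1=2

4, 2, 4, 3, 4, 2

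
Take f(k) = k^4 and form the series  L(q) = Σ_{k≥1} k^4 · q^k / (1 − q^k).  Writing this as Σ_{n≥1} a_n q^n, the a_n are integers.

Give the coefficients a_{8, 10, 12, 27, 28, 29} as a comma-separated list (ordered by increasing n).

n=8: 1·8 2·4 4·2 8·1  f→[1+16+256+4096]=4369
[q^10] f(1)=1,f(2)=16,f(5)=625,f(10)=10000 ⇒ 10642
q^12  k|12↦f(k): 12:20736 6:1296 4:256 3:81 2:16 1:1  a_12=22386
n=27: 1·27 3·9 9·3 27·1  f→[1+81+6561+531441]=538084
d|28:{28,14,7,4,2,1}  Σf=614656+38416+2401+256+16+1=655746
q^29  k|29↦f(k): 29:707281 1:1  a_29=707282

4369, 10642, 22386, 538084, 655746, 707282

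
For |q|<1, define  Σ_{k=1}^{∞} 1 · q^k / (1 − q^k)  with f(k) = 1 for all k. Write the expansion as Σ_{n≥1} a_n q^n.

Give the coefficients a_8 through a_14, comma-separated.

4, 3, 4, 2, 6, 2, 4

q^8  k|8↦f(k): 1:1 2:1 4:1 8:1  a_8=4
n=9: 9·1 3·3 1·9  f→[1+1+1]=3
[q^10] f(1)=1,f(2)=1,f(5)=1,f(10)=1 ⇒ 4
n=11: 1·11 11·1  f→[1+1]=2
[q^12] f(1)=1,f(2)=1,f(3)=1,f(4)=1,f(6)=1,f(12)=1 ⇒ 6
n=13: 1·13 13·1  f→[1+1]=2
q^14  k|14↦f(k): 1:1 2:1 7:1 14:1  a_14=4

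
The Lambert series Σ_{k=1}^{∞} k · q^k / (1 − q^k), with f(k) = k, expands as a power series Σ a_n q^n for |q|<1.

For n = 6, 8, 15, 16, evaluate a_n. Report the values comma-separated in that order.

12, 15, 24, 31

q^6  k|6↦f(k): 6:6 3:3 2:2 1:1  a_6=12
d|8:{1,2,4,8}  Σf=1+2+4+8=15
q^15  k|15↦f(k): 1:1 3:3 5:5 15:15  a_15=24
q^16  k|16↦f(k): 16:16 8:8 4:4 2:2 1:1  a_16=31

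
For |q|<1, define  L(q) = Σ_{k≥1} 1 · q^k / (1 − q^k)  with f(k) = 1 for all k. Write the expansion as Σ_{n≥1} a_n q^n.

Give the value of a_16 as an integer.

d|16:{16,8,4,2,1}  Σf=1+1+1+1+1=5

a_16 = 5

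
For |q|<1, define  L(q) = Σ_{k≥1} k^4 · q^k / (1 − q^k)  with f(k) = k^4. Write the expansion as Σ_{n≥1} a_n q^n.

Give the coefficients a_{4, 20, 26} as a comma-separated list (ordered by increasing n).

q^4  k|4↦f(k): 1:1 2:16 4:256  a_4=273
d|20:{20,10,5,4,2,1}  Σf=160000+10000+625+256+16+1=170898
n=26: 1·26 2·13 13·2 26·1  f→[1+16+28561+456976]=485554

273, 170898, 485554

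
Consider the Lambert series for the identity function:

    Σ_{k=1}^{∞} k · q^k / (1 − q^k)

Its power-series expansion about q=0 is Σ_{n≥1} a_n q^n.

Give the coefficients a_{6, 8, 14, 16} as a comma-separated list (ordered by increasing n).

12, 15, 24, 31

[q^6] f(6)=6,f(3)=3,f(2)=2,f(1)=1 ⇒ 12
d|8:{1,2,4,8}  Σf=1+2+4+8=15
d|14:{14,7,2,1}  Σf=14+7+2+1=24
n=16: 1·16 2·8 4·4 8·2 16·1  f→[1+2+4+8+16]=31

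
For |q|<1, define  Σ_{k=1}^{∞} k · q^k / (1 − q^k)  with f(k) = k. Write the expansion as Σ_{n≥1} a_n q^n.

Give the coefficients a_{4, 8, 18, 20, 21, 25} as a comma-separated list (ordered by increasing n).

7, 15, 39, 42, 32, 31

[q^4] f(1)=1,f(2)=2,f(4)=4 ⇒ 7
[q^8] f(8)=8,f(4)=4,f(2)=2,f(1)=1 ⇒ 15
q^18  k|18↦f(k): 1:1 2:2 3:3 6:6 9:9 18:18  a_18=39
d|20:{20,10,5,4,2,1}  Σf=20+10+5+4+2+1=42
[q^21] f(1)=1,f(3)=3,f(7)=7,f(21)=21 ⇒ 32
n=25: 1·25 5·5 25·1  f→[1+5+25]=31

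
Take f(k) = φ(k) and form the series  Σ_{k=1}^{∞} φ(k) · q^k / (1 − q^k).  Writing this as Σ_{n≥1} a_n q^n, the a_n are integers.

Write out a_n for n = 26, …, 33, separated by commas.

q^26  k|26↦φ(k): 1:1 2:1 13:12 26:12  a_26=26
d|27:{27,9,3,1}  Σφ=18+6+2+1=27
d|28:{28,14,7,4,2,1}  Σφ=12+6+6+2+1+1=28
d|29:{29,1}  Σφ=28+1=29
[q^30] φ(30)=8,φ(15)=8,φ(10)=4,φ(6)=2,φ(5)=4,φ(3)=2,φ(2)=1,φ(1)=1 ⇒ 30
q^31  k|31↦φ(k): 31:30 1:1  a_31=31
q^32  k|32↦φ(k): 1:1 2:1 4:2 8:4 16:8 32:16  a_32=32
q^33  k|33↦φ(k): 1:1 3:2 11:10 33:20  a_33=33

26, 27, 28, 29, 30, 31, 32, 33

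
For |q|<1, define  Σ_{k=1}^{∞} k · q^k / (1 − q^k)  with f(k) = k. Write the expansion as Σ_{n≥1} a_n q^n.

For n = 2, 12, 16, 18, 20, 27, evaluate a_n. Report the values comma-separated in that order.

n=2: 2·1 1·2  f→[2+1]=3
[q^12] f(1)=1,f(2)=2,f(3)=3,f(4)=4,f(6)=6,f(12)=12 ⇒ 28
n=16: 1·16 2·8 4·4 8·2 16·1  f→[1+2+4+8+16]=31
q^18  k|18↦f(k): 18:18 9:9 6:6 3:3 2:2 1:1  a_18=39
q^20  k|20↦f(k): 20:20 10:10 5:5 4:4 2:2 1:1  a_20=42
[q^27] f(27)=27,f(9)=9,f(3)=3,f(1)=1 ⇒ 40

3, 28, 31, 39, 42, 40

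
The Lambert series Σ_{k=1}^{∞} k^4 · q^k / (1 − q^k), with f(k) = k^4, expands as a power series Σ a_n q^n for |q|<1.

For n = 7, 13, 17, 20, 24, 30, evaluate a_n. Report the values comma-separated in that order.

q^7  k|7↦f(k): 7:2401 1:1  a_7=2402
q^13  k|13↦f(k): 13:28561 1:1  a_13=28562
n=17: 1·17 17·1  f→[1+83521]=83522
q^20  k|20↦f(k): 1:1 2:16 4:256 5:625 10:10000 20:160000  a_20=170898
[q^24] f(24)=331776,f(12)=20736,f(8)=4096,f(6)=1296,f(4)=256,f(3)=81,f(2)=16,f(1)=1 ⇒ 358258
q^30  k|30↦f(k): 1:1 2:16 3:81 5:625 6:1296 10:10000 15:50625 30:810000  a_30=872644

2402, 28562, 83522, 170898, 358258, 872644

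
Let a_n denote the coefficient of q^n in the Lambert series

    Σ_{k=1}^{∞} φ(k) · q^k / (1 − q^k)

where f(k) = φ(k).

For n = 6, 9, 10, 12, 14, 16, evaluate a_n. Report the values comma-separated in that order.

n=6: 1·6 2·3 3·2 6·1  φ→[1+1+2+2]=6
d|9:{1,3,9}  Σφ=1+2+6=9
q^10  k|10↦φ(k): 1:1 2:1 5:4 10:4  a_10=10
n=12: 1·12 2·6 3·4 4·3 6·2 12·1  φ→[1+1+2+2+2+4]=12
n=14: 1·14 2·7 7·2 14·1  φ→[1+1+6+6]=14
d|16:{16,8,4,2,1}  Σφ=8+4+2+1+1=16

6, 9, 10, 12, 14, 16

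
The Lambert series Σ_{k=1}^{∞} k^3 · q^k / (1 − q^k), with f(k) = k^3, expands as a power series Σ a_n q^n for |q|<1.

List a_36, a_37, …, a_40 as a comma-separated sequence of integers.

55261, 50654, 61740, 61544, 73710

[q^36] f(36)=46656,f(18)=5832,f(12)=1728,f(9)=729,f(6)=216,f(4)=64,f(3)=27,f(2)=8,f(1)=1 ⇒ 55261
n=37: 1·37 37·1  f→[1+50653]=50654
n=38: 38·1 19·2 2·19 1·38  f→[54872+6859+8+1]=61740
[q^39] f(39)=59319,f(13)=2197,f(3)=27,f(1)=1 ⇒ 61544
[q^40] f(1)=1,f(2)=8,f(4)=64,f(5)=125,f(8)=512,f(10)=1000,f(20)=8000,f(40)=64000 ⇒ 73710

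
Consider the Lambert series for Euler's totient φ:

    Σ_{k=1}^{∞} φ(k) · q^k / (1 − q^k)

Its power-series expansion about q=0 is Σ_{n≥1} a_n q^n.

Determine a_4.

n=4: 4·1 2·2 1·4  φ→[2+1+1]=4

a_4 = 4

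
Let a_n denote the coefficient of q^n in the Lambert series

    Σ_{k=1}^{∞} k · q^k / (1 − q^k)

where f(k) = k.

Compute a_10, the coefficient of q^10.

a_10 = 18

n=10: 1·10 2·5 5·2 10·1  f→[1+2+5+10]=18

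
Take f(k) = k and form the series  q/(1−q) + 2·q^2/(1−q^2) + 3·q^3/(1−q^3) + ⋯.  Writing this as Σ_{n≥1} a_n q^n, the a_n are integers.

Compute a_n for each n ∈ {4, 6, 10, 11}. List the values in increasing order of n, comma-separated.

7, 12, 18, 12

[q^4] f(4)=4,f(2)=2,f(1)=1 ⇒ 7
d|6:{6,3,2,1}  Σf=6+3+2+1=12
n=10: 10·1 5·2 2·5 1·10  f→[10+5+2+1]=18
d|11:{11,1}  Σf=11+1=12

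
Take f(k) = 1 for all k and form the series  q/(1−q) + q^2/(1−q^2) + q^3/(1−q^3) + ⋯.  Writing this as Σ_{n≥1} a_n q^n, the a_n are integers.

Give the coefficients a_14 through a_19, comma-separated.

4, 4, 5, 2, 6, 2

[q^14] f(1)=1,f(2)=1,f(7)=1,f(14)=1 ⇒ 4
[q^15] f(1)=1,f(3)=1,f(5)=1,f(15)=1 ⇒ 4
q^16  k|16↦f(k): 16:1 8:1 4:1 2:1 1:1  a_16=5
[q^17] f(17)=1,f(1)=1 ⇒ 2
q^18  k|18↦f(k): 18:1 9:1 6:1 3:1 2:1 1:1  a_18=6
d|19:{1,19}  Σf=1+1=2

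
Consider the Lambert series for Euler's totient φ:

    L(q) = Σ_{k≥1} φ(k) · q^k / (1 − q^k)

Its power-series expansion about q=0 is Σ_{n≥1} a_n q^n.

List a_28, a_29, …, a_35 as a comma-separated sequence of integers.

d|28:{1,2,4,7,14,28}  Σφ=1+1+2+6+6+12=28
q^29  k|29↦φ(k): 29:28 1:1  a_29=29
q^30  k|30↦φ(k): 1:1 2:1 3:2 5:4 6:2 10:4 15:8 30:8  a_30=30
[q^31] φ(31)=30,φ(1)=1 ⇒ 31
n=32: 32·1 16·2 8·4 4·8 2·16 1·32  φ→[16+8+4+2+1+1]=32
[q^33] φ(1)=1,φ(3)=2,φ(11)=10,φ(33)=20 ⇒ 33
n=34: 1·34 2·17 17·2 34·1  φ→[1+1+16+16]=34
n=35: 1·35 5·7 7·5 35·1  φ→[1+4+6+24]=35

28, 29, 30, 31, 32, 33, 34, 35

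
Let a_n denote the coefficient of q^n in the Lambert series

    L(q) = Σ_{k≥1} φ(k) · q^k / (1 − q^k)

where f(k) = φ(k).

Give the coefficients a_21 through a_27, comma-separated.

q^21  k|21↦φ(k): 1:1 3:2 7:6 21:12  a_21=21
n=22: 1·22 2·11 11·2 22·1  φ→[1+1+10+10]=22
[q^23] φ(23)=22,φ(1)=1 ⇒ 23
q^24  k|24↦φ(k): 1:1 2:1 3:2 4:2 6:2 8:4 12:4 24:8  a_24=24
q^25  k|25↦φ(k): 1:1 5:4 25:20  a_25=25
q^26  k|26↦φ(k): 1:1 2:1 13:12 26:12  a_26=26
[q^27] φ(27)=18,φ(9)=6,φ(3)=2,φ(1)=1 ⇒ 27

21, 22, 23, 24, 25, 26, 27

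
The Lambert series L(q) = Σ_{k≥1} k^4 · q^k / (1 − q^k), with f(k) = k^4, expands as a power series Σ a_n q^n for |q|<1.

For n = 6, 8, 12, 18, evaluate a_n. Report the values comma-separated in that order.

[q^6] f(6)=1296,f(3)=81,f(2)=16,f(1)=1 ⇒ 1394
n=8: 1·8 2·4 4·2 8·1  f→[1+16+256+4096]=4369
d|12:{12,6,4,3,2,1}  Σf=20736+1296+256+81+16+1=22386
d|18:{18,9,6,3,2,1}  Σf=104976+6561+1296+81+16+1=112931

1394, 4369, 22386, 112931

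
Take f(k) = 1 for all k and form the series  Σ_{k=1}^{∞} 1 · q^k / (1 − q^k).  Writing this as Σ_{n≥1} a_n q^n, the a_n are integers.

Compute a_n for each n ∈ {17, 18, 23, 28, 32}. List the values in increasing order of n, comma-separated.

[q^17] f(17)=1,f(1)=1 ⇒ 2
[q^18] f(1)=1,f(2)=1,f(3)=1,f(6)=1,f(9)=1,f(18)=1 ⇒ 6
[q^23] f(1)=1,f(23)=1 ⇒ 2
[q^28] f(28)=1,f(14)=1,f(7)=1,f(4)=1,f(2)=1,f(1)=1 ⇒ 6
[q^32] f(1)=1,f(2)=1,f(4)=1,f(8)=1,f(16)=1,f(32)=1 ⇒ 6

2, 6, 2, 6, 6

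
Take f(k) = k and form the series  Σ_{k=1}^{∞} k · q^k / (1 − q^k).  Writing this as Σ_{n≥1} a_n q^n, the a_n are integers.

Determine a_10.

q^10  k|10↦f(k): 10:10 5:5 2:2 1:1  a_10=18

a_10 = 18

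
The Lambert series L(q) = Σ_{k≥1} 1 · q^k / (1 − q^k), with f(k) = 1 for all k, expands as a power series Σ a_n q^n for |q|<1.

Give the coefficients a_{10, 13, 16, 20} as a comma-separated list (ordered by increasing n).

4, 2, 5, 6

d|10:{10,5,2,1}  Σf=1+1+1+1=4
[q^13] f(13)=1,f(1)=1 ⇒ 2
n=16: 16·1 8·2 4·4 2·8 1·16  f→[1+1+1+1+1]=5
[q^20] f(20)=1,f(10)=1,f(5)=1,f(4)=1,f(2)=1,f(1)=1 ⇒ 6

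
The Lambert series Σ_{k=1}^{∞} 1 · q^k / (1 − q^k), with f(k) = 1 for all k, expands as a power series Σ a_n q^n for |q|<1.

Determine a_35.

a_35 = 4

d|35:{35,7,5,1}  Σf=1+1+1+1=4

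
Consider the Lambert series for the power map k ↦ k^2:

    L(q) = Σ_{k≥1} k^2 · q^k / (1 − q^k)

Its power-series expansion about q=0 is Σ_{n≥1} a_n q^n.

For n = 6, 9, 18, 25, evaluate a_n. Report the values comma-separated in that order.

q^6  k|6↦f(k): 1:1 2:4 3:9 6:36  a_6=50
q^9  k|9↦f(k): 9:81 3:9 1:1  a_9=91
d|18:{18,9,6,3,2,1}  Σf=324+81+36+9+4+1=455
d|25:{1,5,25}  Σf=1+25+625=651

50, 91, 455, 651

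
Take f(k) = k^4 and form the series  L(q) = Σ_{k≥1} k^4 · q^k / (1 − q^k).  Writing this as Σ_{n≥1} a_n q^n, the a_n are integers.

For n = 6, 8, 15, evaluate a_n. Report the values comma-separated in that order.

n=6: 6·1 3·2 2·3 1·6  f→[1296+81+16+1]=1394
d|8:{1,2,4,8}  Σf=1+16+256+4096=4369
q^15  k|15↦f(k): 15:50625 5:625 3:81 1:1  a_15=51332

1394, 4369, 51332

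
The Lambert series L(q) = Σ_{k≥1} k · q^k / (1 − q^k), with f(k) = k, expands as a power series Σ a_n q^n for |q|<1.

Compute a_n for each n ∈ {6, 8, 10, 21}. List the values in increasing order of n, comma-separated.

12, 15, 18, 32

d|6:{6,3,2,1}  Σf=6+3+2+1=12
q^8  k|8↦f(k): 1:1 2:2 4:4 8:8  a_8=15
n=10: 1·10 2·5 5·2 10·1  f→[1+2+5+10]=18
n=21: 1·21 3·7 7·3 21·1  f→[1+3+7+21]=32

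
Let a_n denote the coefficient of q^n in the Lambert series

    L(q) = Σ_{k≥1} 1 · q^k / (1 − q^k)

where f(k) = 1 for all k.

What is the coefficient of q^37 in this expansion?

a_37 = 2

[q^37] f(1)=1,f(37)=1 ⇒ 2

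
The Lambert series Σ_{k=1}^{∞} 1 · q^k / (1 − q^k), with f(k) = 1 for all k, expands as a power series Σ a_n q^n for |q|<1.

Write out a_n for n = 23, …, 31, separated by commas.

2, 8, 3, 4, 4, 6, 2, 8, 2

q^23  k|23↦f(k): 23:1 1:1  a_23=2
[q^24] f(24)=1,f(12)=1,f(8)=1,f(6)=1,f(4)=1,f(3)=1,f(2)=1,f(1)=1 ⇒ 8
q^25  k|25↦f(k): 25:1 5:1 1:1  a_25=3
[q^26] f(1)=1,f(2)=1,f(13)=1,f(26)=1 ⇒ 4
d|27:{1,3,9,27}  Σf=1+1+1+1=4
n=28: 1·28 2·14 4·7 7·4 14·2 28·1  f→[1+1+1+1+1+1]=6
[q^29] f(29)=1,f(1)=1 ⇒ 2
n=30: 1·30 2·15 3·10 5·6 6·5 10·3 15·2 30·1  f→[1+1+1+1+1+1+1+1]=8
q^31  k|31↦f(k): 1:1 31:1  a_31=2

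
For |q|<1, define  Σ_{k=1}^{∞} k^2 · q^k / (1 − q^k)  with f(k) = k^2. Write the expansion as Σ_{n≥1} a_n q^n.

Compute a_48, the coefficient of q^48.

a_48 = 3410

[q^48] f(48)=2304,f(24)=576,f(16)=256,f(12)=144,f(8)=64,f(6)=36,f(4)=16,f(3)=9,f(2)=4,f(1)=1 ⇒ 3410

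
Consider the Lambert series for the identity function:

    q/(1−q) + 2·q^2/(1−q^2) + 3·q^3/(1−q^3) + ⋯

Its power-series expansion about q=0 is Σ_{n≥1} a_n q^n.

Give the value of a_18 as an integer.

a_18 = 39

d|18:{1,2,3,6,9,18}  Σf=1+2+3+6+9+18=39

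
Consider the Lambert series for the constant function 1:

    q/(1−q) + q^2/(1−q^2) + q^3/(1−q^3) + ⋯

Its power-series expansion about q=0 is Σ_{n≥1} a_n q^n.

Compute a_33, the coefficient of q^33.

q^33  k|33↦f(k): 1:1 3:1 11:1 33:1  a_33=4

a_33 = 4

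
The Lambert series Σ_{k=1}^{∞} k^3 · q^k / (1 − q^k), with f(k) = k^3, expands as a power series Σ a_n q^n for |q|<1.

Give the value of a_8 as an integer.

[q^8] f(1)=1,f(2)=8,f(4)=64,f(8)=512 ⇒ 585

a_8 = 585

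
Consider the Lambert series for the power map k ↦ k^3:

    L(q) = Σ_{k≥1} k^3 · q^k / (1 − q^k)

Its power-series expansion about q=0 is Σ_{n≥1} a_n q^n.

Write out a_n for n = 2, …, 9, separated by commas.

9, 28, 73, 126, 252, 344, 585, 757

n=2: 1·2 2·1  f→[1+8]=9
[q^3] f(1)=1,f(3)=27 ⇒ 28
n=4: 4·1 2·2 1·4  f→[64+8+1]=73
n=5: 5·1 1·5  f→[125+1]=126
n=6: 1·6 2·3 3·2 6·1  f→[1+8+27+216]=252
n=7: 1·7 7·1  f→[1+343]=344
q^8  k|8↦f(k): 8:512 4:64 2:8 1:1  a_8=585
n=9: 1·9 3·3 9·1  f→[1+27+729]=757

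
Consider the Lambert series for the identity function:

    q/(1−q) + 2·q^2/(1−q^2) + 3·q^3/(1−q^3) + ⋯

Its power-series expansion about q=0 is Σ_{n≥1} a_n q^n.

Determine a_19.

a_19 = 20

[q^19] f(19)=19,f(1)=1 ⇒ 20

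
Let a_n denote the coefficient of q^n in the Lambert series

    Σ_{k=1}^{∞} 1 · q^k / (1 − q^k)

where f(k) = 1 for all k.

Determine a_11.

n=11: 1·11 11·1  f→[1+1]=2

a_11 = 2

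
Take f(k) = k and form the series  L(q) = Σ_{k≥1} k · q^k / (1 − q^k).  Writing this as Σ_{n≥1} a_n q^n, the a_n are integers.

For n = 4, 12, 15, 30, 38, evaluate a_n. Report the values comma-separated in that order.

q^4  k|4↦f(k): 1:1 2:2 4:4  a_4=7
q^12  k|12↦f(k): 12:12 6:6 4:4 3:3 2:2 1:1  a_12=28
q^15  k|15↦f(k): 1:1 3:3 5:5 15:15  a_15=24
[q^30] f(1)=1,f(2)=2,f(3)=3,f(5)=5,f(6)=6,f(10)=10,f(15)=15,f(30)=30 ⇒ 72
d|38:{38,19,2,1}  Σf=38+19+2+1=60

7, 28, 24, 72, 60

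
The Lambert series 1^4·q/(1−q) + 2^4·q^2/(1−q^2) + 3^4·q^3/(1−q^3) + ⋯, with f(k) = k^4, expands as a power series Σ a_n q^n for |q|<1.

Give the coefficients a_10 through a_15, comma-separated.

10642, 14642, 22386, 28562, 40834, 51332

n=10: 10·1 5·2 2·5 1·10  f→[10000+625+16+1]=10642
q^11  k|11↦f(k): 11:14641 1:1  a_11=14642
n=12: 12·1 6·2 4·3 3·4 2·6 1·12  f→[20736+1296+256+81+16+1]=22386
n=13: 13·1 1·13  f→[28561+1]=28562
d|14:{14,7,2,1}  Σf=38416+2401+16+1=40834
n=15: 15·1 5·3 3·5 1·15  f→[50625+625+81+1]=51332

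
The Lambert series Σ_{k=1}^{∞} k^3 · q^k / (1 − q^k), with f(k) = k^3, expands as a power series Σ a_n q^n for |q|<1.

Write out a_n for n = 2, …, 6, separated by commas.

n=2: 2·1 1·2  f→[8+1]=9
q^3  k|3↦f(k): 1:1 3:27  a_3=28
d|4:{1,2,4}  Σf=1+8+64=73
n=5: 1·5 5·1  f→[1+125]=126
[q^6] f(6)=216,f(3)=27,f(2)=8,f(1)=1 ⇒ 252

9, 28, 73, 126, 252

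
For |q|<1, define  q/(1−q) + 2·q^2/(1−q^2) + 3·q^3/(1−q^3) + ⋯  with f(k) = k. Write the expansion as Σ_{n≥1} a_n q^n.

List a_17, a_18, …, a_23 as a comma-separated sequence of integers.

18, 39, 20, 42, 32, 36, 24

q^17  k|17↦f(k): 1:1 17:17  a_17=18
n=18: 1·18 2·9 3·6 6·3 9·2 18·1  f→[1+2+3+6+9+18]=39
[q^19] f(1)=1,f(19)=19 ⇒ 20
[q^20] f(20)=20,f(10)=10,f(5)=5,f(4)=4,f(2)=2,f(1)=1 ⇒ 42
q^21  k|21↦f(k): 21:21 7:7 3:3 1:1  a_21=32
d|22:{1,2,11,22}  Σf=1+2+11+22=36
d|23:{23,1}  Σf=23+1=24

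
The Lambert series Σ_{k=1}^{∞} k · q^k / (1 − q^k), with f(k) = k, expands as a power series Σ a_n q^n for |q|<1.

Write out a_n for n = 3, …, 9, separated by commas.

[q^3] f(3)=3,f(1)=1 ⇒ 4
n=4: 1·4 2·2 4·1  f→[1+2+4]=7
n=5: 1·5 5·1  f→[1+5]=6
[q^6] f(6)=6,f(3)=3,f(2)=2,f(1)=1 ⇒ 12
n=7: 7·1 1·7  f→[7+1]=8
[q^8] f(8)=8,f(4)=4,f(2)=2,f(1)=1 ⇒ 15
q^9  k|9↦f(k): 9:9 3:3 1:1  a_9=13

4, 7, 6, 12, 8, 15, 13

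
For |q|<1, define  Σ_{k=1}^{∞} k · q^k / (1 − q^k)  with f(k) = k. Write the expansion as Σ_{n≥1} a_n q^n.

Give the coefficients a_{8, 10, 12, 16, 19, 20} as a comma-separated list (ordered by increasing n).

15, 18, 28, 31, 20, 42

n=8: 1·8 2·4 4·2 8·1  f→[1+2+4+8]=15
d|10:{1,2,5,10}  Σf=1+2+5+10=18
q^12  k|12↦f(k): 12:12 6:6 4:4 3:3 2:2 1:1  a_12=28
[q^16] f(1)=1,f(2)=2,f(4)=4,f(8)=8,f(16)=16 ⇒ 31
d|19:{1,19}  Σf=1+19=20
q^20  k|20↦f(k): 1:1 2:2 4:4 5:5 10:10 20:20  a_20=42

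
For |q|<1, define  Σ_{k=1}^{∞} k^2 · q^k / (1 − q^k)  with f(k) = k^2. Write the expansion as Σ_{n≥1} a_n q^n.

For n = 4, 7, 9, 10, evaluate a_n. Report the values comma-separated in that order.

n=4: 1·4 2·2 4·1  f→[1+4+16]=21
q^7  k|7↦f(k): 1:1 7:49  a_7=50
d|9:{9,3,1}  Σf=81+9+1=91
n=10: 1·10 2·5 5·2 10·1  f→[1+4+25+100]=130

21, 50, 91, 130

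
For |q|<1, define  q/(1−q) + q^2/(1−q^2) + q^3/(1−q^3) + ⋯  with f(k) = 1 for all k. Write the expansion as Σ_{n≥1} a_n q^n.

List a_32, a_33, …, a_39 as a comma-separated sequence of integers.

d|32:{1,2,4,8,16,32}  Σf=1+1+1+1+1+1=6
q^33  k|33↦f(k): 1:1 3:1 11:1 33:1  a_33=4
q^34  k|34↦f(k): 34:1 17:1 2:1 1:1  a_34=4
q^35  k|35↦f(k): 35:1 7:1 5:1 1:1  a_35=4
[q^36] f(1)=1,f(2)=1,f(3)=1,f(4)=1,f(6)=1,f(9)=1,f(12)=1,f(18)=1,f(36)=1 ⇒ 9
q^37  k|37↦f(k): 37:1 1:1  a_37=2
q^38  k|38↦f(k): 1:1 2:1 19:1 38:1  a_38=4
d|39:{39,13,3,1}  Σf=1+1+1+1=4

6, 4, 4, 4, 9, 2, 4, 4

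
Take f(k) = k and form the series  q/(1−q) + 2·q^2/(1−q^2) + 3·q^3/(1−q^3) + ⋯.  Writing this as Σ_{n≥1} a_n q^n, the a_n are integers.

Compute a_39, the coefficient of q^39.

a_39 = 56

q^39  k|39↦f(k): 1:1 3:3 13:13 39:39  a_39=56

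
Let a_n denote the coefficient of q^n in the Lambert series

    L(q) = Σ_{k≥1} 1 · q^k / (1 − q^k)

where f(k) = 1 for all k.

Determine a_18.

q^18  k|18↦f(k): 1:1 2:1 3:1 6:1 9:1 18:1  a_18=6

a_18 = 6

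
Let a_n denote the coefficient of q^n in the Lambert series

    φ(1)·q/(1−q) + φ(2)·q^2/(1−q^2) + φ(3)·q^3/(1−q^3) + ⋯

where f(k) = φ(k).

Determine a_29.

[q^29] φ(1)=1,φ(29)=28 ⇒ 29

a_29 = 29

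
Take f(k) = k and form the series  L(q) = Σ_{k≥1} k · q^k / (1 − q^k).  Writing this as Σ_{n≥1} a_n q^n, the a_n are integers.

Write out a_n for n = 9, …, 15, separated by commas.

d|9:{1,3,9}  Σf=1+3+9=13
[q^10] f(10)=10,f(5)=5,f(2)=2,f(1)=1 ⇒ 18
[q^11] f(1)=1,f(11)=11 ⇒ 12
n=12: 1·12 2·6 3·4 4·3 6·2 12·1  f→[1+2+3+4+6+12]=28
q^13  k|13↦f(k): 1:1 13:13  a_13=14
d|14:{1,2,7,14}  Σf=1+2+7+14=24
n=15: 15·1 5·3 3·5 1·15  f→[15+5+3+1]=24

13, 18, 12, 28, 14, 24, 24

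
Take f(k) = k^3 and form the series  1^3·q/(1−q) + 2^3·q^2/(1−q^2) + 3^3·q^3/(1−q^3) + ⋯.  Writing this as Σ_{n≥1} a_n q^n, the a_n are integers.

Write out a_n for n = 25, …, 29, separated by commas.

15751, 19782, 20440, 25112, 24390

q^25  k|25↦f(k): 1:1 5:125 25:15625  a_25=15751
d|26:{26,13,2,1}  Σf=17576+2197+8+1=19782
[q^27] f(27)=19683,f(9)=729,f(3)=27,f(1)=1 ⇒ 20440
[q^28] f(28)=21952,f(14)=2744,f(7)=343,f(4)=64,f(2)=8,f(1)=1 ⇒ 25112
[q^29] f(29)=24389,f(1)=1 ⇒ 24390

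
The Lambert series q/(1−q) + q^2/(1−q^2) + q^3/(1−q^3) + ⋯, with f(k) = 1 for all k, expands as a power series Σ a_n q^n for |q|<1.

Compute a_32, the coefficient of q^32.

a_32 = 6

q^32  k|32↦f(k): 32:1 16:1 8:1 4:1 2:1 1:1  a_32=6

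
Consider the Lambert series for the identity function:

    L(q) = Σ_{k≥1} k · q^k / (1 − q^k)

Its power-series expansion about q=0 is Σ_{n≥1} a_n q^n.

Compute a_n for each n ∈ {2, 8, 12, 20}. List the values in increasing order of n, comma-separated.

3, 15, 28, 42

q^2  k|2↦f(k): 1:1 2:2  a_2=3
n=8: 1·8 2·4 4·2 8·1  f→[1+2+4+8]=15
q^12  k|12↦f(k): 12:12 6:6 4:4 3:3 2:2 1:1  a_12=28
[q^20] f(1)=1,f(2)=2,f(4)=4,f(5)=5,f(10)=10,f(20)=20 ⇒ 42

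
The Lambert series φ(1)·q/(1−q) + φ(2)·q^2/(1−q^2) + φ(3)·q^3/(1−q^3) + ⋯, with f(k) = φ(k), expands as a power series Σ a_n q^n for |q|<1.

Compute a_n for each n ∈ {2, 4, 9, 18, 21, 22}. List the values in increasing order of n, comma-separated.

d|2:{1,2}  Σφ=1+1=2
d|4:{4,2,1}  Σφ=2+1+1=4
n=9: 9·1 3·3 1·9  φ→[6+2+1]=9
d|18:{18,9,6,3,2,1}  Σφ=6+6+2+2+1+1=18
q^21  k|21↦φ(k): 21:12 7:6 3:2 1:1  a_21=21
[q^22] φ(22)=10,φ(11)=10,φ(2)=1,φ(1)=1 ⇒ 22

2, 4, 9, 18, 21, 22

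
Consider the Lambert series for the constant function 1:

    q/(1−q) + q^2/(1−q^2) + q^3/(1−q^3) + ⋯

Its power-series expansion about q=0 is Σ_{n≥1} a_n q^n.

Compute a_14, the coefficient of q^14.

q^14  k|14↦f(k): 14:1 7:1 2:1 1:1  a_14=4

a_14 = 4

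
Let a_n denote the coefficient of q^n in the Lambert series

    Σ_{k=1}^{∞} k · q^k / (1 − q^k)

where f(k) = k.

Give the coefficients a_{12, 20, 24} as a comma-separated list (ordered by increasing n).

q^12  k|12↦f(k): 12:12 6:6 4:4 3:3 2:2 1:1  a_12=28
n=20: 1·20 2·10 4·5 5·4 10·2 20·1  f→[1+2+4+5+10+20]=42
q^24  k|24↦f(k): 1:1 2:2 3:3 4:4 6:6 8:8 12:12 24:24  a_24=60

28, 42, 60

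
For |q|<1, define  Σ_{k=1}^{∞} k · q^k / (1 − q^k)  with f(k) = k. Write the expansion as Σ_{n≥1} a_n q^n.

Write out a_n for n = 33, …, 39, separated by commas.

[q^33] f(1)=1,f(3)=3,f(11)=11,f(33)=33 ⇒ 48
[q^34] f(34)=34,f(17)=17,f(2)=2,f(1)=1 ⇒ 54
q^35  k|35↦f(k): 35:35 7:7 5:5 1:1  a_35=48
n=36: 36·1 18·2 12·3 9·4 6·6 4·9 3·12 2·18 1·36  f→[36+18+12+9+6+4+3+2+1]=91
[q^37] f(1)=1,f(37)=37 ⇒ 38
[q^38] f(1)=1,f(2)=2,f(19)=19,f(38)=38 ⇒ 60
[q^39] f(39)=39,f(13)=13,f(3)=3,f(1)=1 ⇒ 56

48, 54, 48, 91, 38, 60, 56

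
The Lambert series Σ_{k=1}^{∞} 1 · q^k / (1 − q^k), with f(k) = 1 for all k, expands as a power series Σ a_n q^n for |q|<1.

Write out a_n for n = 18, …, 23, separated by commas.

[q^18] f(18)=1,f(9)=1,f(6)=1,f(3)=1,f(2)=1,f(1)=1 ⇒ 6
q^19  k|19↦f(k): 1:1 19:1  a_19=2
[q^20] f(1)=1,f(2)=1,f(4)=1,f(5)=1,f(10)=1,f(20)=1 ⇒ 6
q^21  k|21↦f(k): 21:1 7:1 3:1 1:1  a_21=4
q^22  k|22↦f(k): 1:1 2:1 11:1 22:1  a_22=4
d|23:{1,23}  Σf=1+1=2

6, 2, 6, 4, 4, 2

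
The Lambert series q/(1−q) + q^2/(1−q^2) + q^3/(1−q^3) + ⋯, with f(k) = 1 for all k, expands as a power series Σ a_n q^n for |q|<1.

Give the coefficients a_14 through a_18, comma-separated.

4, 4, 5, 2, 6

[q^14] f(14)=1,f(7)=1,f(2)=1,f(1)=1 ⇒ 4
n=15: 1·15 3·5 5·3 15·1  f→[1+1+1+1]=4
[q^16] f(1)=1,f(2)=1,f(4)=1,f(8)=1,f(16)=1 ⇒ 5
n=17: 17·1 1·17  f→[1+1]=2
n=18: 1·18 2·9 3·6 6·3 9·2 18·1  f→[1+1+1+1+1+1]=6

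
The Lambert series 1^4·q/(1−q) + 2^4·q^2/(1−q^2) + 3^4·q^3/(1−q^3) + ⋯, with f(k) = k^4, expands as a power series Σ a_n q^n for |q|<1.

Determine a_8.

q^8  k|8↦f(k): 8:4096 4:256 2:16 1:1  a_8=4369

a_8 = 4369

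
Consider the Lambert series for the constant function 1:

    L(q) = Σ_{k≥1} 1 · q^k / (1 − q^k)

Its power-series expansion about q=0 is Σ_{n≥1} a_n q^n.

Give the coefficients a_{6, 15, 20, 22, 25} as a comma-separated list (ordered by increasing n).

n=6: 6·1 3·2 2·3 1·6  f→[1+1+1+1]=4
d|15:{15,5,3,1}  Σf=1+1+1+1=4
[q^20] f(20)=1,f(10)=1,f(5)=1,f(4)=1,f(2)=1,f(1)=1 ⇒ 6
d|22:{22,11,2,1}  Σf=1+1+1+1=4
d|25:{1,5,25}  Σf=1+1+1=3

4, 4, 6, 4, 3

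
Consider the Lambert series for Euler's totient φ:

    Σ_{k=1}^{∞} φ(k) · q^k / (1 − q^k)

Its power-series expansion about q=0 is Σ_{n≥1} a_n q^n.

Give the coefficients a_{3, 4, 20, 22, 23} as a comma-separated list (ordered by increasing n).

[q^3] φ(1)=1,φ(3)=2 ⇒ 3
[q^4] φ(1)=1,φ(2)=1,φ(4)=2 ⇒ 4
[q^20] φ(20)=8,φ(10)=4,φ(5)=4,φ(4)=2,φ(2)=1,φ(1)=1 ⇒ 20
[q^22] φ(22)=10,φ(11)=10,φ(2)=1,φ(1)=1 ⇒ 22
n=23: 23·1 1·23  φ→[22+1]=23

3, 4, 20, 22, 23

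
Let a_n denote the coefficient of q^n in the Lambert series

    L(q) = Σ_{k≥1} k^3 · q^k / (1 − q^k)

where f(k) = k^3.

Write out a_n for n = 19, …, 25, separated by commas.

6860, 9198, 9632, 11988, 12168, 16380, 15751

d|19:{1,19}  Σf=1+6859=6860
n=20: 1·20 2·10 4·5 5·4 10·2 20·1  f→[1+8+64+125+1000+8000]=9198
q^21  k|21↦f(k): 1:1 3:27 7:343 21:9261  a_21=9632
d|22:{22,11,2,1}  Σf=10648+1331+8+1=11988
q^23  k|23↦f(k): 1:1 23:12167  a_23=12168
n=24: 24·1 12·2 8·3 6·4 4·6 3·8 2·12 1·24  f→[13824+1728+512+216+64+27+8+1]=16380
n=25: 1·25 5·5 25·1  f→[1+125+15625]=15751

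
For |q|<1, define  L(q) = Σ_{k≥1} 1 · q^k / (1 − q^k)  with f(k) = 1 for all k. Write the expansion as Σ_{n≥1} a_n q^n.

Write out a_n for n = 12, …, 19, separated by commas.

6, 2, 4, 4, 5, 2, 6, 2

d|12:{12,6,4,3,2,1}  Σf=1+1+1+1+1+1=6
[q^13] f(1)=1,f(13)=1 ⇒ 2
d|14:{1,2,7,14}  Σf=1+1+1+1=4
n=15: 15·1 5·3 3·5 1·15  f→[1+1+1+1]=4
d|16:{1,2,4,8,16}  Σf=1+1+1+1+1=5
[q^17] f(17)=1,f(1)=1 ⇒ 2
d|18:{1,2,3,6,9,18}  Σf=1+1+1+1+1+1=6
d|19:{19,1}  Σf=1+1=2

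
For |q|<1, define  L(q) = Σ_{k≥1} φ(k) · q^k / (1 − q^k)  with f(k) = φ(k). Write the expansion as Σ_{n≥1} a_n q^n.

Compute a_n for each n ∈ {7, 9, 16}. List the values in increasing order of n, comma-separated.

n=7: 7·1 1·7  φ→[6+1]=7
[q^9] φ(9)=6,φ(3)=2,φ(1)=1 ⇒ 9
q^16  k|16↦φ(k): 16:8 8:4 4:2 2:1 1:1  a_16=16

7, 9, 16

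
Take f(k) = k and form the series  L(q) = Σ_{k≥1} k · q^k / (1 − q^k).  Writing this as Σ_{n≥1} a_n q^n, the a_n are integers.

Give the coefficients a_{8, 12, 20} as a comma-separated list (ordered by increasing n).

d|8:{8,4,2,1}  Σf=8+4+2+1=15
n=12: 12·1 6·2 4·3 3·4 2·6 1·12  f→[12+6+4+3+2+1]=28
q^20  k|20↦f(k): 20:20 10:10 5:5 4:4 2:2 1:1  a_20=42

15, 28, 42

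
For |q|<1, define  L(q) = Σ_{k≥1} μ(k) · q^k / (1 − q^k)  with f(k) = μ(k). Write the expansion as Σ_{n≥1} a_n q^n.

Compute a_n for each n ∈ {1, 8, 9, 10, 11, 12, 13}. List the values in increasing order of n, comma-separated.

1, 0, 0, 0, 0, 0, 0

n=1: 1·1  μ→[1]=1
n=8: 1·8 2·4 4·2 8·1  μ→[1+(-1)+0+0]=0
[q^9] μ(1)=1,μ(3)=-1,μ(9)=0 ⇒ 0
n=10: 1·10 2·5 5·2 10·1  μ→[1+(-1)+(-1)+1]=0
[q^11] μ(11)=-1,μ(1)=1 ⇒ 0
n=12: 1·12 2·6 3·4 4·3 6·2 12·1  μ→[1+(-1)+(-1)+0+1+0]=0
q^13  k|13↦μ(k): 13:-1 1:1  a_13=0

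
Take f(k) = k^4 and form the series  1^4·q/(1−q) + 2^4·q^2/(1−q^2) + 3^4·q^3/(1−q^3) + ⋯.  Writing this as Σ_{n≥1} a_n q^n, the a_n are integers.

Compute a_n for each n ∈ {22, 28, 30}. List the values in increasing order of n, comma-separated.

248914, 655746, 872644

d|22:{22,11,2,1}  Σf=234256+14641+16+1=248914
d|28:{28,14,7,4,2,1}  Σf=614656+38416+2401+256+16+1=655746
[q^30] f(1)=1,f(2)=16,f(3)=81,f(5)=625,f(6)=1296,f(10)=10000,f(15)=50625,f(30)=810000 ⇒ 872644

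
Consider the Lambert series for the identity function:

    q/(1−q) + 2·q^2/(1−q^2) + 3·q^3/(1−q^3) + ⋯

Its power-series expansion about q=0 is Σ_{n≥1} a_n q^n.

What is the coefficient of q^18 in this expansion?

a_18 = 39

d|18:{1,2,3,6,9,18}  Σf=1+2+3+6+9+18=39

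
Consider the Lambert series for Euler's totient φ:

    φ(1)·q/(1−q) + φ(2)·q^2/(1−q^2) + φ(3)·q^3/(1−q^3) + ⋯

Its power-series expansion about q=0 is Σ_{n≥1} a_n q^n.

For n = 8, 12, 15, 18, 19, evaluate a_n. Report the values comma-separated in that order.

n=8: 8·1 4·2 2·4 1·8  φ→[4+2+1+1]=8
d|12:{12,6,4,3,2,1}  Σφ=4+2+2+2+1+1=12
q^15  k|15↦φ(k): 1:1 3:2 5:4 15:8  a_15=15
[q^18] φ(18)=6,φ(9)=6,φ(6)=2,φ(3)=2,φ(2)=1,φ(1)=1 ⇒ 18
[q^19] φ(1)=1,φ(19)=18 ⇒ 19

8, 12, 15, 18, 19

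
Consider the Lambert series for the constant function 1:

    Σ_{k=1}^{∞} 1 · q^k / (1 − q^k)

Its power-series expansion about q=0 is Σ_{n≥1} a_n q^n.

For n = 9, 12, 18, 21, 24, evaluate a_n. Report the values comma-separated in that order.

3, 6, 6, 4, 8

n=9: 1·9 3·3 9·1  f→[1+1+1]=3
q^12  k|12↦f(k): 1:1 2:1 3:1 4:1 6:1 12:1  a_12=6
[q^18] f(18)=1,f(9)=1,f(6)=1,f(3)=1,f(2)=1,f(1)=1 ⇒ 6
q^21  k|21↦f(k): 21:1 7:1 3:1 1:1  a_21=4
[q^24] f(1)=1,f(2)=1,f(3)=1,f(4)=1,f(6)=1,f(8)=1,f(12)=1,f(24)=1 ⇒ 8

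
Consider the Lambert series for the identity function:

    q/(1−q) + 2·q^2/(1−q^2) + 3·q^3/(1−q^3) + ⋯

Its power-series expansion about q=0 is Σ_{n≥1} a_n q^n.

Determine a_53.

n=53: 53·1 1·53  f→[53+1]=54

a_53 = 54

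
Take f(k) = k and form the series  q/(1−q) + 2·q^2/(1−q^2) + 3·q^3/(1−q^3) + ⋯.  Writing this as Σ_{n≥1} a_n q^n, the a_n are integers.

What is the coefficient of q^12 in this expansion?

a_12 = 28

q^12  k|12↦f(k): 1:1 2:2 3:3 4:4 6:6 12:12  a_12=28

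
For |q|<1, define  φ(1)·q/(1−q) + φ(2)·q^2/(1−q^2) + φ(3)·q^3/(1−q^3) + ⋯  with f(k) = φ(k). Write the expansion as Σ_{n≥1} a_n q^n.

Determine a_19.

n=19: 1·19 19·1  φ→[1+18]=19

a_19 = 19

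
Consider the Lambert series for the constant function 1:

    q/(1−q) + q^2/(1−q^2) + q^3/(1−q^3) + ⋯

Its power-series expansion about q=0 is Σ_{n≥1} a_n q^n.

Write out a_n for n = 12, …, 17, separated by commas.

6, 2, 4, 4, 5, 2

q^12  k|12↦f(k): 12:1 6:1 4:1 3:1 2:1 1:1  a_12=6
d|13:{13,1}  Σf=1+1=2
d|14:{14,7,2,1}  Σf=1+1+1+1=4
[q^15] f(15)=1,f(5)=1,f(3)=1,f(1)=1 ⇒ 4
[q^16] f(16)=1,f(8)=1,f(4)=1,f(2)=1,f(1)=1 ⇒ 5
q^17  k|17↦f(k): 17:1 1:1  a_17=2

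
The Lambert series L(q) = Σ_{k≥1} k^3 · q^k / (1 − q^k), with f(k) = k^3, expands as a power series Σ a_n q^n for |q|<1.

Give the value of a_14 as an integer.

q^14  k|14↦f(k): 1:1 2:8 7:343 14:2744  a_14=3096

a_14 = 3096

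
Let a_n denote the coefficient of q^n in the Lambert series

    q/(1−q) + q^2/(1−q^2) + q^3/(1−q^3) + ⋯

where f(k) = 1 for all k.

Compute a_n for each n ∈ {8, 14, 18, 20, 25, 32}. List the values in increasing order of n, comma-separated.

d|8:{1,2,4,8}  Σf=1+1+1+1=4
[q^14] f(14)=1,f(7)=1,f(2)=1,f(1)=1 ⇒ 4
n=18: 18·1 9·2 6·3 3·6 2·9 1·18  f→[1+1+1+1+1+1]=6
d|20:{20,10,5,4,2,1}  Σf=1+1+1+1+1+1=6
d|25:{1,5,25}  Σf=1+1+1=3
q^32  k|32↦f(k): 32:1 16:1 8:1 4:1 2:1 1:1  a_32=6

4, 4, 6, 6, 3, 6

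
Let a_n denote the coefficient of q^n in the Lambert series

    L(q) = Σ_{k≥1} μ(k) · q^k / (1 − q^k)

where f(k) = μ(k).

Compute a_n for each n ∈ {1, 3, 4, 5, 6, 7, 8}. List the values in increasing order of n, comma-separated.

1, 0, 0, 0, 0, 0, 0

[q^1] μ(1)=1 ⇒ 1
q^3  k|3↦μ(k): 1:1 3:-1  a_3=0
q^4  k|4↦μ(k): 4:0 2:-1 1:1  a_4=0
d|5:{1,5}  Σμ=1+(-1)=0
d|6:{1,2,3,6}  Σμ=1+(-1)+(-1)+1=0
n=7: 7·1 1·7  μ→[(-1)+1]=0
n=8: 1·8 2·4 4·2 8·1  μ→[1+(-1)+0+0]=0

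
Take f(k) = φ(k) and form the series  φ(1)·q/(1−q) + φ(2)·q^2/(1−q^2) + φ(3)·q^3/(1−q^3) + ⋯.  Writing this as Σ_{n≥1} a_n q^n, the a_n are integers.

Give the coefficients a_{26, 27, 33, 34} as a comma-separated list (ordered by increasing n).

q^26  k|26↦φ(k): 26:12 13:12 2:1 1:1  a_26=26
n=27: 27·1 9·3 3·9 1·27  φ→[18+6+2+1]=27
n=33: 1·33 3·11 11·3 33·1  φ→[1+2+10+20]=33
d|34:{1,2,17,34}  Σφ=1+1+16+16=34

26, 27, 33, 34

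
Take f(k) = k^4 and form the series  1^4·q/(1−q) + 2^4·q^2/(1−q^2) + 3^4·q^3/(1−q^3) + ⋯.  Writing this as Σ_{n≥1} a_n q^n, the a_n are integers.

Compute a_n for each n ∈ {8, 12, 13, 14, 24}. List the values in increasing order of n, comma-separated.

4369, 22386, 28562, 40834, 358258

d|8:{1,2,4,8}  Σf=1+16+256+4096=4369
q^12  k|12↦f(k): 12:20736 6:1296 4:256 3:81 2:16 1:1  a_12=22386
d|13:{13,1}  Σf=28561+1=28562
n=14: 1·14 2·7 7·2 14·1  f→[1+16+2401+38416]=40834
n=24: 1·24 2·12 3·8 4·6 6·4 8·3 12·2 24·1  f→[1+16+81+256+1296+4096+20736+331776]=358258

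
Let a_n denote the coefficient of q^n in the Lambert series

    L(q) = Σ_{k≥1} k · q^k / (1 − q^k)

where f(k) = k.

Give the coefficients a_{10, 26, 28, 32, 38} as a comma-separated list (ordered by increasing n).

18, 42, 56, 63, 60

d|10:{1,2,5,10}  Σf=1+2+5+10=18
q^26  k|26↦f(k): 1:1 2:2 13:13 26:26  a_26=42
n=28: 28·1 14·2 7·4 4·7 2·14 1·28  f→[28+14+7+4+2+1]=56
[q^32] f(32)=32,f(16)=16,f(8)=8,f(4)=4,f(2)=2,f(1)=1 ⇒ 63
[q^38] f(38)=38,f(19)=19,f(2)=2,f(1)=1 ⇒ 60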